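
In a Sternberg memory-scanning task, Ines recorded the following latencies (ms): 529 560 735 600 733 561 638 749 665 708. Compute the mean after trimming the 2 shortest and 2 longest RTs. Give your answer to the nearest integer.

651 ms

Sorted: 529, 560, 561, 600, 638, 665, 708, 733, 735, 749
Drop lowest 2 (529, 560) and highest 2 (735, 749)
Remaining (n=6): Σ = 3905, mean = 3905/6 = 650.833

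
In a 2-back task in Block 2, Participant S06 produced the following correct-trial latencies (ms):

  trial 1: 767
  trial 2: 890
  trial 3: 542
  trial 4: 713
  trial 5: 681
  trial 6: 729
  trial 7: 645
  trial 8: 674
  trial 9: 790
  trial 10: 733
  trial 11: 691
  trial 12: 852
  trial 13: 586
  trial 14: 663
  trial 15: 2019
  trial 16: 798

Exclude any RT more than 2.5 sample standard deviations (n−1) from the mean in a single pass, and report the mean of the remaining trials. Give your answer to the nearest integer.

n = 16, ΣRT = 12773, M = 798.312
Σ(x−M)² = 1712083.44; s = √(1712083.44/15) = 337.844
Cutoffs: 798.312 ± 2.5·337.844 → [-46.3, 1642.9]
Outside: 2019 → excluded.
Retained (n=15): Σ = 10754, mean = 10754/15 = 716.933

717 ms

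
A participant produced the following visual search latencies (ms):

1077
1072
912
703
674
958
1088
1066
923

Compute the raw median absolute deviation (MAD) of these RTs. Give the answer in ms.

114 ms

Sorted: 674, 703, 912, 923, 958, 1066, 1072, 1077, 1088 → median = 958
|x − 958|: 119, 114, 46, 255, 284, 0, 130, 108, 35
Sorted deviations: 0, 35, 46, 108, 114, 119, 130, 255, 284 → MAD = 114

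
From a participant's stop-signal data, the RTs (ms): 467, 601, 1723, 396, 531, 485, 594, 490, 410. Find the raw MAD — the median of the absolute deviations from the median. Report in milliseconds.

80 ms

Sorted: 396, 410, 467, 485, 490, 531, 594, 601, 1723 → median = 490
|x − 490|: 23, 111, 1233, 94, 41, 5, 104, 0, 80
Sorted deviations: 0, 5, 23, 41, 80, 94, 104, 111, 1233 → MAD = 80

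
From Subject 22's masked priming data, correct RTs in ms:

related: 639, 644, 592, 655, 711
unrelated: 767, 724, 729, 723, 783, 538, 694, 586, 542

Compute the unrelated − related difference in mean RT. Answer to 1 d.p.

M(related) = 3241/5 = 648.200
M(unrelated) = 6086/9 = 676.222
Difference = 676.222 − 648.200 = 28.022 ms

28.0 ms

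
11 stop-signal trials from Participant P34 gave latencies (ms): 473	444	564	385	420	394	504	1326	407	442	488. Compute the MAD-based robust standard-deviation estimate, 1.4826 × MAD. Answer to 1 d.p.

65.2 ms

Sorted: 385, 394, 407, 420, 442, 444, 473, 488, 504, 564, 1326 → median = 444
|x − 444| sorted: 0, 2, 24, 29, 37, 44, 50, 59, 60, 120, 882 → MAD = 44
Robust SD ≈ 1.4826 × 44 = 65.234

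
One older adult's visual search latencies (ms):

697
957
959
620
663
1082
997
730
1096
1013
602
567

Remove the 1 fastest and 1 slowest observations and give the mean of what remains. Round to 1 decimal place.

Sorted: 567, 602, 620, 663, 697, 730, 957, 959, 997, 1013, 1082, 1096
Drop lowest 1 (567) and highest 1 (1096)
Remaining (n=10): Σ = 8320, mean = 8320/10 = 832.000

832.0 ms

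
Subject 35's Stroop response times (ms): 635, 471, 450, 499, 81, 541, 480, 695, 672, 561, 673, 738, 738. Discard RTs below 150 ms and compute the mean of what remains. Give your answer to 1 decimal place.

Excluded: 81
Retained (n=12): Σ = 7153
Mean = 7153/12 = 596.0833

596.1 ms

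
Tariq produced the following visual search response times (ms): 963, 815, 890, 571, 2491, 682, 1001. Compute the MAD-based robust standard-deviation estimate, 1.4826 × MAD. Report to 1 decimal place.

Sorted: 571, 682, 815, 890, 963, 1001, 2491 → median = 890
|x − 890| sorted: 0, 73, 75, 111, 208, 319, 1601 → MAD = 111
Robust SD ≈ 1.4826 × 111 = 164.569

164.6 ms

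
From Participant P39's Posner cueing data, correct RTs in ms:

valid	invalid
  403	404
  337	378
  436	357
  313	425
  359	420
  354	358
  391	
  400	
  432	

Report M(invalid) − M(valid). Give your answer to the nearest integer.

M(valid) = 3425/9 = 380.556
M(invalid) = 2342/6 = 390.333
Difference = 390.333 − 380.556 = 9.778 ms

10 ms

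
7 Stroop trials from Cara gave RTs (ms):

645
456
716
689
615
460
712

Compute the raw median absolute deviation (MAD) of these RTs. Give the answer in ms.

Sorted: 456, 460, 615, 645, 689, 712, 716 → median = 645
|x − 645|: 0, 189, 71, 44, 30, 185, 67
Sorted deviations: 0, 30, 44, 67, 71, 185, 189 → MAD = 67

67 ms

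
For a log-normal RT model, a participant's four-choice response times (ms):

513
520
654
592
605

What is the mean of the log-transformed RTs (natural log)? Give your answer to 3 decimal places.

ln(RT): 6.2403, 6.2538, 6.4831, 6.3835, 6.4052
Σ ln(RT) = 31.7659
Mean = 31.7659/5 = 6.35319

6.353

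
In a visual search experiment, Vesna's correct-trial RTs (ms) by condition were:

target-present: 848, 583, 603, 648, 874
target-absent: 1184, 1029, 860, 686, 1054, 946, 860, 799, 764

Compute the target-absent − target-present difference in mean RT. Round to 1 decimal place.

M(target-present) = 3556/5 = 711.200
M(target-absent) = 8182/9 = 909.111
Difference = 909.111 − 711.200 = 197.911 ms

197.9 ms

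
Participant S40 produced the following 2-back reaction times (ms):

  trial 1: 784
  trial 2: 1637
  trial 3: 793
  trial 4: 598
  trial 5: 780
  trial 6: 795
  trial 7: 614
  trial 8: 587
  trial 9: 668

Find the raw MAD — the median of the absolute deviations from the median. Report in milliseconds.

112 ms

Sorted: 587, 598, 614, 668, 780, 784, 793, 795, 1637 → median = 780
|x − 780|: 4, 857, 13, 182, 0, 15, 166, 193, 112
Sorted deviations: 0, 4, 13, 15, 112, 166, 182, 193, 857 → MAD = 112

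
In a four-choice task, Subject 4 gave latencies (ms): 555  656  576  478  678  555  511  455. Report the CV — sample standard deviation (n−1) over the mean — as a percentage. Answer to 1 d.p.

14.1%

n = 8, Σ = 4464, M = 558.0000
Σ(x−M)² = 43564.000; s = √(43564.000/7) = 78.8887
CV = 78.8887 / 558.0000 = 0.14138 = 14.138%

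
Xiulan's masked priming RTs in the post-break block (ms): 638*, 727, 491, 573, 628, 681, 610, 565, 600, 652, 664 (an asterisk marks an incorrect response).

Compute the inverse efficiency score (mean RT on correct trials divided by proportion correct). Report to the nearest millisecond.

681 ms

Correct trials (n=10): 727, 491, 573, 628, 681, 610, 565, 600, 652, 664
Mean correct RT = 6191/10 = 619.1000 ms
Proportion correct = 10/11
IES = 619.1000 / (10/11) = 681.010 ms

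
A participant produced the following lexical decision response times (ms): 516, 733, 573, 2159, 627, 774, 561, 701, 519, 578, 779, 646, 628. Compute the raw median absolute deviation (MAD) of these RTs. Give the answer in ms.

73 ms

Sorted: 516, 519, 561, 573, 578, 627, 628, 646, 701, 733, 774, 779, 2159 → median = 628
|x − 628|: 112, 105, 55, 1531, 1, 146, 67, 73, 109, 50, 151, 18, 0
Sorted deviations: 0, 1, 18, 50, 55, 67, 73, 105, 109, 112, 146, 151, 1531 → MAD = 73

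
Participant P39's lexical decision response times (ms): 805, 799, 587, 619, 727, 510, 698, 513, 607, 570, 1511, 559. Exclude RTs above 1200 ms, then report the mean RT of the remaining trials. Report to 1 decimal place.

635.8 ms

Excluded: 1511
Retained (n=11): Σ = 6994
Mean = 6994/11 = 635.8182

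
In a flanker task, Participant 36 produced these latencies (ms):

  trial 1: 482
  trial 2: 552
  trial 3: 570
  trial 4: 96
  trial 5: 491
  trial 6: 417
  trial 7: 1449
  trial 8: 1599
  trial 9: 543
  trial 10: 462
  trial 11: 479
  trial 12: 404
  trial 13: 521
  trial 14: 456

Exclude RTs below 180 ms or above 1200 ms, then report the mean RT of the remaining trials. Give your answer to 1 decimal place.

488.8 ms

Excluded: 96, 1449, 1599
Retained (n=11): Σ = 5377
Mean = 5377/11 = 488.8182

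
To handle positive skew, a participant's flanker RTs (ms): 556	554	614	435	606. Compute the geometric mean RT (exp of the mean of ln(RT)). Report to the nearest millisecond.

ln(RT): 6.3208, 6.3172, 6.4200, 6.0753, 6.4069
Mean ln(RT) = 31.5402/5 = 6.30803
Geometric mean = exp(6.30803) = 548.96 ms

549 ms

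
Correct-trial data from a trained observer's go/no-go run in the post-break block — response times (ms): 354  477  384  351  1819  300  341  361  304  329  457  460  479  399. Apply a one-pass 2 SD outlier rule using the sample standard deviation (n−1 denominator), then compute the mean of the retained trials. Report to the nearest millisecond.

384 ms

n = 14, ΣRT = 6815, M = 486.786
Σ(x−M)² = 1961168.36; s = √(1961168.36/13) = 388.406
Cutoffs: 486.786 ± 2·388.406 → [-290.0, 1263.6]
Outside: 1819 → excluded.
Retained (n=13): Σ = 4996, mean = 4996/13 = 384.308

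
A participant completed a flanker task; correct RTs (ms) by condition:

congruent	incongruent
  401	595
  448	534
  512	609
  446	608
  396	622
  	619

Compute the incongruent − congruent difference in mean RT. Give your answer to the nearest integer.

M(congruent) = 2203/5 = 440.600
M(incongruent) = 3587/6 = 597.833
Difference = 597.833 − 440.600 = 157.233 ms

157 ms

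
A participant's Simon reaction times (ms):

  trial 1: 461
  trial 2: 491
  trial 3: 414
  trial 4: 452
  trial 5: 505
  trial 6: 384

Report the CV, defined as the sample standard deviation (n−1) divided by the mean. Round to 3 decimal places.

0.101

n = 6, Σ = 2707, M = 451.1667
Σ(x−M)² = 10474.833; s = √(10474.833/5) = 45.7708
CV = 45.7708 / 451.1667 = 0.10145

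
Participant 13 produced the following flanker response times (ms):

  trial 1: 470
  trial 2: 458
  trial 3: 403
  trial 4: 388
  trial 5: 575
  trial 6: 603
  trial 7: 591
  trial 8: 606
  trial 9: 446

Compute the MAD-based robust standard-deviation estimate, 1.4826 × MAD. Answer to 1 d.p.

Sorted: 388, 403, 446, 458, 470, 575, 591, 603, 606 → median = 470
|x − 470| sorted: 0, 12, 24, 67, 82, 105, 121, 133, 136 → MAD = 82
Robust SD ≈ 1.4826 × 82 = 121.573

121.6 ms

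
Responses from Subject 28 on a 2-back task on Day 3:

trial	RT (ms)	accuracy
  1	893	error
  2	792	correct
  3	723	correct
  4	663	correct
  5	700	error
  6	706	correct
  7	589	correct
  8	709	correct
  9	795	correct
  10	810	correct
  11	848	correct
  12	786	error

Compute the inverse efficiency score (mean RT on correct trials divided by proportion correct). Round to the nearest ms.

983 ms

Correct trials (n=9): 792, 723, 663, 706, 589, 709, 795, 810, 848
Mean correct RT = 6635/9 = 737.2222 ms
Proportion correct = 9/12
IES = 737.2222 / (9/12) = 982.963 ms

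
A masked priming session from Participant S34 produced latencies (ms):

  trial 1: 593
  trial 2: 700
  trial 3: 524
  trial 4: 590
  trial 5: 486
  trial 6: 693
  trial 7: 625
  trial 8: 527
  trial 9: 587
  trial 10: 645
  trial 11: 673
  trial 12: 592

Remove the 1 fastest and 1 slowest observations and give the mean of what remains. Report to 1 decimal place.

Sorted: 486, 524, 527, 587, 590, 592, 593, 625, 645, 673, 693, 700
Drop lowest 1 (486) and highest 1 (700)
Remaining (n=10): Σ = 6049, mean = 6049/10 = 604.900

604.9 ms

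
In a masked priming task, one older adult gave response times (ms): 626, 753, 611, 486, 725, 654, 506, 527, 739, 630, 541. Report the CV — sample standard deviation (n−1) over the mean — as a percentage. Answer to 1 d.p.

15.4%

n = 11, Σ = 6798, M = 618.0000
Σ(x−M)² = 90046.000; s = √(90046.000/10) = 94.8926
CV = 94.8926 / 618.0000 = 0.15355 = 15.355%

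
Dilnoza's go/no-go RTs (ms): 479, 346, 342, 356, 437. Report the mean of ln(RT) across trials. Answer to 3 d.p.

ln(RT): 6.1717, 5.8464, 5.8348, 5.8749, 6.0799
Σ ln(RT) = 29.8078
Mean = 29.8078/5 = 5.96156

5.962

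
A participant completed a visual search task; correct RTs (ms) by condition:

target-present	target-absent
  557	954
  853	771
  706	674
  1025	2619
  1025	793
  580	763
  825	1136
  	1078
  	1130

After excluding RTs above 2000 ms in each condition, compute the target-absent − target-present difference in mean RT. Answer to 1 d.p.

116.5 ms

target-absent: exclude 2619
M(target-present) = 5571/7 = 795.857
M(target-absent) = 7299/8 = 912.375
Difference = 912.375 − 795.857 = 116.518 ms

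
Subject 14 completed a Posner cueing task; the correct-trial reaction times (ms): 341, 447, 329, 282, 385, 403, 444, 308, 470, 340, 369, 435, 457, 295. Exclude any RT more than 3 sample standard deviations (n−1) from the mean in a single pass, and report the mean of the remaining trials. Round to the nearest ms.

n = 14, ΣRT = 5305, M = 378.929
Σ(x−M)² = 54032.93; s = √(54032.93/13) = 64.470
Cutoffs: 378.929 ± 3·64.470 → [185.5, 572.3]
No RTs fall outside the cutoffs; all 14 retained. Mean = 5305/14 = 378.929

379 ms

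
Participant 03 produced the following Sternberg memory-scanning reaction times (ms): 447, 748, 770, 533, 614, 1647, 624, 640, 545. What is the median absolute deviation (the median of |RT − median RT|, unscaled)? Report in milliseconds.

91 ms

Sorted: 447, 533, 545, 614, 624, 640, 748, 770, 1647 → median = 624
|x − 624|: 177, 124, 146, 91, 10, 1023, 0, 16, 79
Sorted deviations: 0, 10, 16, 79, 91, 124, 146, 177, 1023 → MAD = 91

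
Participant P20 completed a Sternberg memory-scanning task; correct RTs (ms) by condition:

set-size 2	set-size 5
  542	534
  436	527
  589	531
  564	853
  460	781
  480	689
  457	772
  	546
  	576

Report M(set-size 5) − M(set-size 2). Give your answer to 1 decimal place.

141.4 ms

M(set-size 2) = 3528/7 = 504.000
M(set-size 5) = 5809/9 = 645.444
Difference = 645.444 − 504.000 = 141.444 ms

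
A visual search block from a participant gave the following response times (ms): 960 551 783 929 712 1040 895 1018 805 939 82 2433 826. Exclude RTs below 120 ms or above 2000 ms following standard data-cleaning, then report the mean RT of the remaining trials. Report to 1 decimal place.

Excluded: 82, 2433
Retained (n=11): Σ = 9458
Mean = 9458/11 = 859.8182

859.8 ms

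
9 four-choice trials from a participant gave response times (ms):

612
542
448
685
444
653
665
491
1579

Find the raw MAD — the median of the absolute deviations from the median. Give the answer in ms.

73 ms

Sorted: 444, 448, 491, 542, 612, 653, 665, 685, 1579 → median = 612
|x − 612|: 0, 70, 164, 73, 168, 41, 53, 121, 967
Sorted deviations: 0, 41, 53, 70, 73, 121, 164, 168, 967 → MAD = 73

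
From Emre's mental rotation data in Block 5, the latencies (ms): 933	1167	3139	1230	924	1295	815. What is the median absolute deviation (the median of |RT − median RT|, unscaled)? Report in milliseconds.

Sorted: 815, 924, 933, 1167, 1230, 1295, 3139 → median = 1167
|x − 1167|: 234, 0, 1972, 63, 243, 128, 352
Sorted deviations: 0, 63, 128, 234, 243, 352, 1972 → MAD = 234

234 ms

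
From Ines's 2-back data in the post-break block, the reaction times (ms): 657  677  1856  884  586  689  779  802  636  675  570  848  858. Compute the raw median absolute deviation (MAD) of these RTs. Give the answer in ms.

103 ms

Sorted: 570, 586, 636, 657, 675, 677, 689, 779, 802, 848, 858, 884, 1856 → median = 689
|x − 689|: 32, 12, 1167, 195, 103, 0, 90, 113, 53, 14, 119, 159, 169
Sorted deviations: 0, 12, 14, 32, 53, 90, 103, 113, 119, 159, 169, 195, 1167 → MAD = 103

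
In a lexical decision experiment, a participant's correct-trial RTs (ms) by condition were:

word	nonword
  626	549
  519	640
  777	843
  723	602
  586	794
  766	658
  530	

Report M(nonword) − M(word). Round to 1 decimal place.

M(word) = 4527/7 = 646.714
M(nonword) = 4086/6 = 681.000
Difference = 681.000 − 646.714 = 34.286 ms

34.3 ms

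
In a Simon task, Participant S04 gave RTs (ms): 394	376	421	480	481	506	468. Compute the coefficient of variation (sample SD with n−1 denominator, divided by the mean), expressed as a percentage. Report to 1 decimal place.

11.1%

n = 7, Σ = 3126, M = 446.5714
Σ(x−M)² = 14691.714; s = √(14691.714/6) = 49.4835
CV = 49.4835 / 446.5714 = 0.11081 = 11.081%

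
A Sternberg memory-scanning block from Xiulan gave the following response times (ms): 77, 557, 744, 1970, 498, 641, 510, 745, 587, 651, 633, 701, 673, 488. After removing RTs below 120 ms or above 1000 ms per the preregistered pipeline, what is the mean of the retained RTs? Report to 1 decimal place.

Excluded: 77, 1970
Retained (n=12): Σ = 7428
Mean = 7428/12 = 619.0000

619.0 ms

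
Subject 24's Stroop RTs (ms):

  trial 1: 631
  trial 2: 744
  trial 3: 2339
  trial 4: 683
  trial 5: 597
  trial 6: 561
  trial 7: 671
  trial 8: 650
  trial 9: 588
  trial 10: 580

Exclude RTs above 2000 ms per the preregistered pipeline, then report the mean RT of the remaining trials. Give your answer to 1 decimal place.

633.9 ms

Excluded: 2339
Retained (n=9): Σ = 5705
Mean = 5705/9 = 633.8889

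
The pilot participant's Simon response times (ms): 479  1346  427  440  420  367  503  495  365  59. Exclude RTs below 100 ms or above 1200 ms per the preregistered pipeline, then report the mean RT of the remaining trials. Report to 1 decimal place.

437.0 ms

Excluded: 59, 1346
Retained (n=8): Σ = 3496
Mean = 3496/8 = 437.0000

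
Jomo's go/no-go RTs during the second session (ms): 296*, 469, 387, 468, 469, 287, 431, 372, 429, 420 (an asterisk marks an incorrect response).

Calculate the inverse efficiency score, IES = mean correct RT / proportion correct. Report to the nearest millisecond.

Correct trials (n=9): 469, 387, 468, 469, 287, 431, 372, 429, 420
Mean correct RT = 3732/9 = 414.6667 ms
Proportion correct = 9/10
IES = 414.6667 / (9/10) = 460.741 ms

461 ms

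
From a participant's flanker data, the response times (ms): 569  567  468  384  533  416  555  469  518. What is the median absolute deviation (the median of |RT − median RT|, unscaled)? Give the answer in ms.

Sorted: 384, 416, 468, 469, 518, 533, 555, 567, 569 → median = 518
|x − 518|: 51, 49, 50, 134, 15, 102, 37, 49, 0
Sorted deviations: 0, 15, 37, 49, 49, 50, 51, 102, 134 → MAD = 49

49 ms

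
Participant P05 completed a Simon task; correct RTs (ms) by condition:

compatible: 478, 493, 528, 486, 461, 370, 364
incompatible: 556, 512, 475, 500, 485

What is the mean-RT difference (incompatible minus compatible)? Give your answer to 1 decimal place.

51.3 ms

M(compatible) = 3180/7 = 454.286
M(incompatible) = 2528/5 = 505.600
Difference = 505.600 − 454.286 = 51.314 ms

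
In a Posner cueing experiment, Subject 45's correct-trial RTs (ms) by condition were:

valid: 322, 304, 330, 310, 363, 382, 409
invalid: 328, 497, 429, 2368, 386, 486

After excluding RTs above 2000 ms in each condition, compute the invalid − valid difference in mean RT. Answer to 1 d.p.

invalid: exclude 2368
M(valid) = 2420/7 = 345.714
M(invalid) = 2126/5 = 425.200
Difference = 425.200 − 345.714 = 79.486 ms

79.5 ms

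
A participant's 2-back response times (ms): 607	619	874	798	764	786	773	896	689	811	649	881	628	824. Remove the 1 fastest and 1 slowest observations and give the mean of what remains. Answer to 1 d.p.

758.0 ms

Sorted: 607, 619, 628, 649, 689, 764, 773, 786, 798, 811, 824, 874, 881, 896
Drop lowest 1 (607) and highest 1 (896)
Remaining (n=12): Σ = 9096, mean = 9096/12 = 758.000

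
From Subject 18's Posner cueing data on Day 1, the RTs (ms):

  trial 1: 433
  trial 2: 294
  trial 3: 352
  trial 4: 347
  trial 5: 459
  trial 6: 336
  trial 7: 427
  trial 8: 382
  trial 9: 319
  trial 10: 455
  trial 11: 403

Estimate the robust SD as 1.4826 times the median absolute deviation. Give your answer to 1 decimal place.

68.2 ms

Sorted: 294, 319, 336, 347, 352, 382, 403, 427, 433, 455, 459 → median = 382
|x − 382| sorted: 0, 21, 30, 35, 45, 46, 51, 63, 73, 77, 88 → MAD = 46
Robust SD ≈ 1.4826 × 46 = 68.200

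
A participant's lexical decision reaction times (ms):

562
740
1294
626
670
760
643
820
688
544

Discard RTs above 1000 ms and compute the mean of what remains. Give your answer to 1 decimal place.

672.6 ms

Excluded: 1294
Retained (n=9): Σ = 6053
Mean = 6053/9 = 672.5556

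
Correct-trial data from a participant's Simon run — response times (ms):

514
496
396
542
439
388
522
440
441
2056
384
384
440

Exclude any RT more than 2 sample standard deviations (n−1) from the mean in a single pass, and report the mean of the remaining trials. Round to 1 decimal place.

n = 13, ΣRT = 7442, M = 572.462
Σ(x−M)² = 2420011.23; s = √(2420011.23/12) = 449.074
Cutoffs: 572.462 ± 2·449.074 → [-325.7, 1470.6]
Outside: 2056 → excluded.
Retained (n=12): Σ = 5386, mean = 5386/12 = 448.833

448.8 ms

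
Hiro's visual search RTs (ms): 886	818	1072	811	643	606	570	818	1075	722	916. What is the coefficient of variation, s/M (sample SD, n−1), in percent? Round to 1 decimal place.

n = 11, Σ = 8937, M = 812.4545
Σ(x−M)² = 290792.727; s = √(290792.727/10) = 170.5265
CV = 170.5265 / 812.4545 = 0.20989 = 20.989%

21.0%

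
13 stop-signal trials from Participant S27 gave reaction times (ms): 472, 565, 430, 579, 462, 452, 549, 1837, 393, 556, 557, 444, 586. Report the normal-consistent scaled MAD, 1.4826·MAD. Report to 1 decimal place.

114.2 ms

Sorted: 393, 430, 444, 452, 462, 472, 549, 556, 557, 565, 579, 586, 1837 → median = 549
|x − 549| sorted: 0, 7, 8, 16, 30, 37, 77, 87, 97, 105, 119, 156, 1288 → MAD = 77
Robust SD ≈ 1.4826 × 77 = 114.160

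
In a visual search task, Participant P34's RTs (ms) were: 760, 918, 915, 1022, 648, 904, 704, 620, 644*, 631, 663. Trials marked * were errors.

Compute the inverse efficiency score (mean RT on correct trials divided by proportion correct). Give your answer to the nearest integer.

856 ms

Correct trials (n=10): 760, 918, 915, 1022, 648, 904, 704, 620, 631, 663
Mean correct RT = 7785/10 = 778.5000 ms
Proportion correct = 10/11
IES = 778.5000 / (10/11) = 856.350 ms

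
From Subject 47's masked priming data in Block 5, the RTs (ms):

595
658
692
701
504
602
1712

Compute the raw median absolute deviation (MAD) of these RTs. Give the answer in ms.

Sorted: 504, 595, 602, 658, 692, 701, 1712 → median = 658
|x − 658|: 63, 0, 34, 43, 154, 56, 1054
Sorted deviations: 0, 34, 43, 56, 63, 154, 1054 → MAD = 56

56 ms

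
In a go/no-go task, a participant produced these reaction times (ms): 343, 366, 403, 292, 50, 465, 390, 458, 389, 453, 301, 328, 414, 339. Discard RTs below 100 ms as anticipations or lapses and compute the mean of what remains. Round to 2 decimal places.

380.08 ms

Excluded: 50
Retained (n=13): Σ = 4941
Mean = 4941/13 = 380.0769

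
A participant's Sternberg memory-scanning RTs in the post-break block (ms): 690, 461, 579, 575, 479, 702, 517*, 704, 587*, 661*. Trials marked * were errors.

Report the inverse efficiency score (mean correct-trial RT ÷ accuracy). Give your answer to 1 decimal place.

Correct trials (n=7): 690, 461, 579, 575, 479, 702, 704
Mean correct RT = 4190/7 = 598.5714 ms
Proportion correct = 7/10
IES = 598.5714 / (7/10) = 855.102 ms

855.1 ms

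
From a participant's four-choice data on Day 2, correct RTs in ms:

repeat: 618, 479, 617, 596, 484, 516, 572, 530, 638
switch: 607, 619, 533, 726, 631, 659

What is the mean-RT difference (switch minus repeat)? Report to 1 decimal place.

68.1 ms

M(repeat) = 5050/9 = 561.111
M(switch) = 3775/6 = 629.167
Difference = 629.167 − 561.111 = 68.056 ms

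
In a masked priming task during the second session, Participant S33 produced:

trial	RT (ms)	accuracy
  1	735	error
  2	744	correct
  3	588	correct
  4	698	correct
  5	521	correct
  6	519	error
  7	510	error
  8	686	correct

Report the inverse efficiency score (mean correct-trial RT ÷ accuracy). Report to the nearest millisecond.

Correct trials (n=5): 744, 588, 698, 521, 686
Mean correct RT = 3237/5 = 647.4000 ms
Proportion correct = 5/8
IES = 647.4000 / (5/8) = 1035.840 ms

1036 ms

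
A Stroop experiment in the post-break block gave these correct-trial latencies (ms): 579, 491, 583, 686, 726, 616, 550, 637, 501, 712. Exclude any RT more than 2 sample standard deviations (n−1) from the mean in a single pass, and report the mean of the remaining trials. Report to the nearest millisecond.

608 ms

n = 10, ΣRT = 6081, M = 608.100
Σ(x−M)² = 61696.90; s = √(61696.90/9) = 82.796
Cutoffs: 608.100 ± 2·82.796 → [442.5, 773.7]
No RTs fall outside the cutoffs; all 10 retained. Mean = 6081/10 = 608.100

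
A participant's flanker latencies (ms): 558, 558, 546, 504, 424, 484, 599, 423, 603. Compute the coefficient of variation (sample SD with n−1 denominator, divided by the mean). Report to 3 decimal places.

n = 9, Σ = 4699, M = 522.1111
Σ(x−M)² = 36830.889; s = √(36830.889/8) = 67.8518
CV = 67.8518 / 522.1111 = 0.12996

0.130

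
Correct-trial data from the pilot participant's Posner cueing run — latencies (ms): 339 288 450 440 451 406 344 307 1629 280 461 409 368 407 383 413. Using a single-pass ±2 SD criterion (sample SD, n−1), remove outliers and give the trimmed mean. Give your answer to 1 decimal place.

n = 16, ΣRT = 7375, M = 460.938
Σ(x−M)² = 1505546.94; s = √(1505546.94/15) = 316.812
Cutoffs: 460.938 ± 2·316.812 → [-172.7, 1094.6]
Outside: 1629 → excluded.
Retained (n=15): Σ = 5746, mean = 5746/15 = 383.067

383.1 ms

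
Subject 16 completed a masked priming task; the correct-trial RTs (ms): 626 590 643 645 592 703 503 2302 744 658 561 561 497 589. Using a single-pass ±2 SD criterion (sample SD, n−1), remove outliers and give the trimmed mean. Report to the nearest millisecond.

n = 14, ΣRT = 10214, M = 729.571
Σ(x−M)² = 2724365.43; s = √(2724365.43/13) = 457.784
Cutoffs: 729.571 ± 2·457.784 → [-186.0, 1645.1]
Outside: 2302 → excluded.
Retained (n=13): Σ = 7912, mean = 7912/13 = 608.615

609 ms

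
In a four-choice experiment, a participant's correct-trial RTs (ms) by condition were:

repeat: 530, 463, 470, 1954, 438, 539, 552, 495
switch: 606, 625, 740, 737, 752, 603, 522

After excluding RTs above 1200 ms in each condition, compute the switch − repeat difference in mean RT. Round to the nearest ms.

157 ms

repeat: exclude 1954
M(repeat) = 3487/7 = 498.143
M(switch) = 4585/7 = 655.000
Difference = 655.000 − 498.143 = 156.857 ms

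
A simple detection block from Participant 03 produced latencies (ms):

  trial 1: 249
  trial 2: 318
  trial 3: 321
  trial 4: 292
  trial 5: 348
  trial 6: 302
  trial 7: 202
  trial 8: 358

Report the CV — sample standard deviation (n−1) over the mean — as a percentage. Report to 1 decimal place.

n = 8, Σ = 2390, M = 298.7500
Σ(x−M)² = 18693.500; s = √(18693.500/7) = 51.6769
CV = 51.6769 / 298.7500 = 0.17298 = 17.298%

17.3%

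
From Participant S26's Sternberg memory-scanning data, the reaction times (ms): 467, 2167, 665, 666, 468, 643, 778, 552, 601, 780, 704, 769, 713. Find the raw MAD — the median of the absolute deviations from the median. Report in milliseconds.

103 ms

Sorted: 467, 468, 552, 601, 643, 665, 666, 704, 713, 769, 778, 780, 2167 → median = 666
|x − 666|: 199, 1501, 1, 0, 198, 23, 112, 114, 65, 114, 38, 103, 47
Sorted deviations: 0, 1, 23, 38, 47, 65, 103, 112, 114, 114, 198, 199, 1501 → MAD = 103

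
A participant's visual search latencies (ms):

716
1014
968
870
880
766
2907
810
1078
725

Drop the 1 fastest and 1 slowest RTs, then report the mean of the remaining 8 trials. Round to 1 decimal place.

Sorted: 716, 725, 766, 810, 870, 880, 968, 1014, 1078, 2907
Drop lowest 1 (716) and highest 1 (2907)
Remaining (n=8): Σ = 7111, mean = 7111/8 = 888.875

888.9 ms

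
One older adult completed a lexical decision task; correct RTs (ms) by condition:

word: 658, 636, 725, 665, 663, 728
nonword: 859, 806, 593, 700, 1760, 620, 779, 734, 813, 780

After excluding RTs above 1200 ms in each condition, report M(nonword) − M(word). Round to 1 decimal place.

63.5 ms

nonword: exclude 1760
M(word) = 4075/6 = 679.167
M(nonword) = 6684/9 = 742.667
Difference = 742.667 − 679.167 = 63.500 ms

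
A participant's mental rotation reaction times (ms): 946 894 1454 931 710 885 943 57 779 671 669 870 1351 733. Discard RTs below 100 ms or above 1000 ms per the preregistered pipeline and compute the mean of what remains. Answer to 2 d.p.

821.00 ms

Excluded: 57, 1351, 1454
Retained (n=11): Σ = 9031
Mean = 9031/11 = 821.0000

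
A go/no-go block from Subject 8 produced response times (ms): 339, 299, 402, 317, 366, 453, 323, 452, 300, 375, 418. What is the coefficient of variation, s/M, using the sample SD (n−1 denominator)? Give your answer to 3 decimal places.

n = 11, Σ = 4044, M = 367.6364
Σ(x−M)² = 32840.545; s = √(32840.545/10) = 57.3067
CV = 57.3067 / 367.6364 = 0.15588

0.156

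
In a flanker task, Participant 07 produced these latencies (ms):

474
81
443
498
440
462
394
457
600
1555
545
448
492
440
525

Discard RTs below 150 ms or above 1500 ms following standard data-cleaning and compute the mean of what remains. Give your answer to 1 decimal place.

478.3 ms

Excluded: 81, 1555
Retained (n=13): Σ = 6218
Mean = 6218/13 = 478.3077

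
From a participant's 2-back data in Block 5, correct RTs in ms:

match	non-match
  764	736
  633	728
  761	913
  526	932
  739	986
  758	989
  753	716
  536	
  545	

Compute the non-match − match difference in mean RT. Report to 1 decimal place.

188.8 ms

M(match) = 6015/9 = 668.333
M(non-match) = 6000/7 = 857.143
Difference = 857.143 − 668.333 = 188.810 ms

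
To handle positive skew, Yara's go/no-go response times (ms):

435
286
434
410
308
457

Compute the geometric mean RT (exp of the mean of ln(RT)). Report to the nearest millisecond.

382 ms

ln(RT): 6.0753, 5.6560, 6.0730, 6.0162, 5.7301, 6.1247
Mean ln(RT) = 35.6753/6 = 5.94589
Geometric mean = exp(5.94589) = 382.18 ms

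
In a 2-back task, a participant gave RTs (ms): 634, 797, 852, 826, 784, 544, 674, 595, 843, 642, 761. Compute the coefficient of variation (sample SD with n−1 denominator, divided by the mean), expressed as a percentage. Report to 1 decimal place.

n = 11, Σ = 7952, M = 722.9091
Σ(x−M)² = 117598.909; s = √(117598.909/10) = 108.4430
CV = 108.4430 / 722.9091 = 0.15001 = 15.001%

15.0%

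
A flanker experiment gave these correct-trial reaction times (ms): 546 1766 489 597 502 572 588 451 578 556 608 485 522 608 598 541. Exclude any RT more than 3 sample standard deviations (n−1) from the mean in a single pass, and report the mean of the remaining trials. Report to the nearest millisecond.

n = 16, ΣRT = 10007, M = 625.438
Σ(x−M)² = 1422523.94; s = √(1422523.94/15) = 307.953
Cutoffs: 625.438 ± 3·307.953 → [-298.4, 1549.3]
Outside: 1766 → excluded.
Retained (n=15): Σ = 8241, mean = 8241/15 = 549.400

549 ms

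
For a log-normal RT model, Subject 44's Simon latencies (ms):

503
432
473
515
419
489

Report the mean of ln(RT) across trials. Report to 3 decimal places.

6.154

ln(RT): 6.2206, 6.0684, 6.1591, 6.2442, 6.0379, 6.1924
Σ ln(RT) = 36.9225
Mean = 36.9225/6 = 6.15375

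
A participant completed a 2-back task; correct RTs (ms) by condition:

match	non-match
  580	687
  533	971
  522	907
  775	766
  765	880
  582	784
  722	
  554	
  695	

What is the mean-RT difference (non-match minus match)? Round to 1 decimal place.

M(match) = 5728/9 = 636.444
M(non-match) = 4995/6 = 832.500
Difference = 832.500 − 636.444 = 196.056 ms

196.1 ms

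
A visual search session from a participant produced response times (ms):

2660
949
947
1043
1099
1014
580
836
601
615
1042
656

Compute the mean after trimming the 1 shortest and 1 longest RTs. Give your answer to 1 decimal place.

Sorted: 580, 601, 615, 656, 836, 947, 949, 1014, 1042, 1043, 1099, 2660
Drop lowest 1 (580) and highest 1 (2660)
Remaining (n=10): Σ = 8802, mean = 8802/10 = 880.200

880.2 ms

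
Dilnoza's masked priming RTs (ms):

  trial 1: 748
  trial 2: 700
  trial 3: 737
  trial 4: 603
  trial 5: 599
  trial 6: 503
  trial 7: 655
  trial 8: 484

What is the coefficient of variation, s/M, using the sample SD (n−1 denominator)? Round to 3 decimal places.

0.159

n = 8, Σ = 5029, M = 628.6250
Σ(x−M)² = 70017.875; s = √(70017.875/7) = 100.0128
CV = 100.0128 / 628.6250 = 0.15910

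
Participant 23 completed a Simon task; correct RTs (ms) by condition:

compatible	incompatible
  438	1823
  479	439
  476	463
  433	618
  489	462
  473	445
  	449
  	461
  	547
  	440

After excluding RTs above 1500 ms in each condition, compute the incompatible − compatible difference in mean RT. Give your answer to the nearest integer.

16 ms

incompatible: exclude 1823
M(compatible) = 2788/6 = 464.667
M(incompatible) = 4324/9 = 480.444
Difference = 480.444 − 464.667 = 15.778 ms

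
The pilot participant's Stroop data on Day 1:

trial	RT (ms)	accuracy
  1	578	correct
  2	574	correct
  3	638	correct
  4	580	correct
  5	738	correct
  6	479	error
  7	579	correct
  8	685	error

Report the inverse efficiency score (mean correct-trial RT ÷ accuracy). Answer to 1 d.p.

819.3 ms

Correct trials (n=6): 578, 574, 638, 580, 738, 579
Mean correct RT = 3687/6 = 614.5000 ms
Proportion correct = 6/8
IES = 614.5000 / (6/8) = 819.333 ms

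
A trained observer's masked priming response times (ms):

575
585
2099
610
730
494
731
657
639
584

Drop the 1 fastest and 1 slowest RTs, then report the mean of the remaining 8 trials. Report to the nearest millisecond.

639 ms

Sorted: 494, 575, 584, 585, 610, 639, 657, 730, 731, 2099
Drop lowest 1 (494) and highest 1 (2099)
Remaining (n=8): Σ = 5111, mean = 5111/8 = 638.875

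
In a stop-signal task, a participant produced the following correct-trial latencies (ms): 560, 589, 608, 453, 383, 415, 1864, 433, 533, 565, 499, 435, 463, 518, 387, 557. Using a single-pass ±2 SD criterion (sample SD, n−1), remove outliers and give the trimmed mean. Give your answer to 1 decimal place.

493.2 ms

n = 16, ΣRT = 9262, M = 578.875
Σ(x−M)² = 1839003.75; s = √(1839003.75/15) = 350.143
Cutoffs: 578.875 ± 2·350.143 → [-121.4, 1279.2]
Outside: 1864 → excluded.
Retained (n=15): Σ = 7398, mean = 7398/15 = 493.200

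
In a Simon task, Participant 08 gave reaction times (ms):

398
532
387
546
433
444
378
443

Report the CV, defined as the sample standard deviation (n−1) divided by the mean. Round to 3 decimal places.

n = 8, Σ = 3561, M = 445.1250
Σ(x−M)² = 27980.875; s = √(27980.875/7) = 63.2240
CV = 63.2240 / 445.1250 = 0.14204

0.142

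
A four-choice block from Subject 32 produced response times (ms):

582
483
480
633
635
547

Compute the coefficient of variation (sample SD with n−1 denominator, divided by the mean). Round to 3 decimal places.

0.124

n = 6, Σ = 3360, M = 560.0000
Σ(x−M)² = 23936.000; s = √(23936.000/5) = 69.1896
CV = 69.1896 / 560.0000 = 0.12355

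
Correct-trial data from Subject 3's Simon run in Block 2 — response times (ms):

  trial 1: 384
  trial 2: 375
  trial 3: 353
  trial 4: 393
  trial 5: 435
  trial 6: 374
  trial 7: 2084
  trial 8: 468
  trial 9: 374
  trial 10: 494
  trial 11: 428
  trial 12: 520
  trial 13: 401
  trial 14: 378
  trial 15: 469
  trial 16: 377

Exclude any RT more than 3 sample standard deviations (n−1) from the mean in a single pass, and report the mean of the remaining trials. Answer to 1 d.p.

414.9 ms

n = 16, ΣRT = 8307, M = 519.188
Σ(x−M)² = 2648700.44; s = √(2648700.44/15) = 420.214
Cutoffs: 519.188 ± 3·420.214 → [-741.5, 1779.8]
Outside: 2084 → excluded.
Retained (n=15): Σ = 6223, mean = 6223/15 = 414.867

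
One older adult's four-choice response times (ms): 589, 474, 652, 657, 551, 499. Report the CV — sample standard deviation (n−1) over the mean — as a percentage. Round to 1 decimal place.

13.4%

n = 6, Σ = 3422, M = 570.3333
Σ(x−M)² = 29271.333; s = √(29271.333/5) = 76.5132
CV = 76.5132 / 570.3333 = 0.13416 = 13.416%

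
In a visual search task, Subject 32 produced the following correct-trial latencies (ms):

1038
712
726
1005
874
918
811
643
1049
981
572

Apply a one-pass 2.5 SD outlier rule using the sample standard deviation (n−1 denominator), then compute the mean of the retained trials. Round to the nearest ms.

n = 11, ΣRT = 9329, M = 848.091
Σ(x−M)² = 277364.91; s = √(277364.91/10) = 166.543
Cutoffs: 848.091 ± 2.5·166.543 → [431.7, 1264.4]
No RTs fall outside the cutoffs; all 11 retained. Mean = 9329/11 = 848.091

848 ms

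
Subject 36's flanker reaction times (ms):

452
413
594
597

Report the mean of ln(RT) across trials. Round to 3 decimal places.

ln(RT): 6.1137, 6.0234, 6.3869, 6.3919
Σ ln(RT) = 24.9159
Mean = 24.9159/4 = 6.22898

6.229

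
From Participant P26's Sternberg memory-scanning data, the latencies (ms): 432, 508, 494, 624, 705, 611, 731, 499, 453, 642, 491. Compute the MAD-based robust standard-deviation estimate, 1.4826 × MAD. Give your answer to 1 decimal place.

112.7 ms

Sorted: 432, 453, 491, 494, 499, 508, 611, 624, 642, 705, 731 → median = 508
|x − 508| sorted: 0, 9, 14, 17, 55, 76, 103, 116, 134, 197, 223 → MAD = 76
Robust SD ≈ 1.4826 × 76 = 112.678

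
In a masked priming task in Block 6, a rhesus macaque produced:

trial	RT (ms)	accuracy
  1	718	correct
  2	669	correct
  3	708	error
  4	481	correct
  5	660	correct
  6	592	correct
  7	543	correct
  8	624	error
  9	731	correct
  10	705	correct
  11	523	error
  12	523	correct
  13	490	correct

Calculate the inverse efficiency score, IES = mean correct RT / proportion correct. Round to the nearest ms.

Correct trials (n=10): 718, 669, 481, 660, 592, 543, 731, 705, 523, 490
Mean correct RT = 6112/10 = 611.2000 ms
Proportion correct = 10/13
IES = 611.2000 / (10/13) = 794.560 ms

795 ms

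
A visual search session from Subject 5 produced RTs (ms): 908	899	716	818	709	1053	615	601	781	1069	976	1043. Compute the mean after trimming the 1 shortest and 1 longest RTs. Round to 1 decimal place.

851.8 ms

Sorted: 601, 615, 709, 716, 781, 818, 899, 908, 976, 1043, 1053, 1069
Drop lowest 1 (601) and highest 1 (1069)
Remaining (n=10): Σ = 8518, mean = 8518/10 = 851.800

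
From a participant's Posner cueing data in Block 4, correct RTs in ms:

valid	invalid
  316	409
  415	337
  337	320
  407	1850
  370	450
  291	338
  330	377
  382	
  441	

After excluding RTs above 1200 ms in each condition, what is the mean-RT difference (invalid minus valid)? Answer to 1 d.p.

invalid: exclude 1850
M(valid) = 3289/9 = 365.444
M(invalid) = 2231/6 = 371.833
Difference = 371.833 − 365.444 = 6.389 ms

6.4 ms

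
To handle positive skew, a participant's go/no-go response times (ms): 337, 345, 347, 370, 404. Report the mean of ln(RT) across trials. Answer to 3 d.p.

5.886

ln(RT): 5.8201, 5.8435, 5.8493, 5.9135, 6.0014
Σ ln(RT) = 29.4279
Mean = 29.4279/5 = 5.88557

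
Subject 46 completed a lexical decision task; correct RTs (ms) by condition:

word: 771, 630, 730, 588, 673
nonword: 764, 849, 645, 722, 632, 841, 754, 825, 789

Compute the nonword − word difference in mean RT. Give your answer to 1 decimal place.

M(word) = 3392/5 = 678.400
M(nonword) = 6821/9 = 757.889
Difference = 757.889 − 678.400 = 79.489 ms

79.5 ms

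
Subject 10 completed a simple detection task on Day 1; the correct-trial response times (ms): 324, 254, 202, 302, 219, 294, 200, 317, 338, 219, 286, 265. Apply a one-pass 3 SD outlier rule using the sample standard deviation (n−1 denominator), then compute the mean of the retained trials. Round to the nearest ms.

n = 12, ΣRT = 3220, M = 268.333
Σ(x−M)² = 26578.67; s = √(26578.67/11) = 49.155
Cutoffs: 268.333 ± 3·49.155 → [120.9, 415.8]
No RTs fall outside the cutoffs; all 12 retained. Mean = 3220/12 = 268.333

268 ms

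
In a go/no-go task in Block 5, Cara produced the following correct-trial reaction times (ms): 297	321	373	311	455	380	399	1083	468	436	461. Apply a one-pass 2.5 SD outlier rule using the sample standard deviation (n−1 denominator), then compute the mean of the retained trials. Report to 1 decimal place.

390.1 ms

n = 11, ΣRT = 4984, M = 453.091
Σ(x−M)² = 474050.91; s = √(474050.91/10) = 217.727
Cutoffs: 453.091 ± 2.5·217.727 → [-91.2, 997.4]
Outside: 1083 → excluded.
Retained (n=10): Σ = 3901, mean = 3901/10 = 390.100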